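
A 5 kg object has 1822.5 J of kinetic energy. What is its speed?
KE = ½mv² → v = √(2KE/m) = √(2×1822.5/5) = 27.0 m/s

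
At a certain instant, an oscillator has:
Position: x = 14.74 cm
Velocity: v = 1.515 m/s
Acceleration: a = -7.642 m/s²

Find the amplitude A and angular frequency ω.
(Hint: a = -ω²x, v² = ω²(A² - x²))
a = −ω²x → ω = √(|a|/x) = √(7.642/0.1474) = 7.2 rad/s
v² = ω²(A² − x²) → A = √(x² + v²/ω²) = √(0.1474² + 1.515²/7.2²) = 0.2569 m = 25.69 cm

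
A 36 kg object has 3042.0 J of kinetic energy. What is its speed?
KE = ½mv² → v = √(2KE/m) = √(2×3042.0/36) = 13.0 m/s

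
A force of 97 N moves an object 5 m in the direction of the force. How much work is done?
W = Fd = 97×5 = 485.0 J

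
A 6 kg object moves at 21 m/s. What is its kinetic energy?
KE = ½mv² = ½×6×21² = 1323.0 J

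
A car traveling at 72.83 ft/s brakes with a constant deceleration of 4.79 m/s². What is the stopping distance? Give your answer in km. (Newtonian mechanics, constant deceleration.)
d = v₀² / (2a) (with unit conversion) = 0.05144 km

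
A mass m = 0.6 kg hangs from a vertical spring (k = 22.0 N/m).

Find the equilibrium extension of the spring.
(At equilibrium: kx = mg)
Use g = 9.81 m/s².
x_eq = mg/k = 0.6×9.81/22.0 = 0.2675 m = 26.75 cm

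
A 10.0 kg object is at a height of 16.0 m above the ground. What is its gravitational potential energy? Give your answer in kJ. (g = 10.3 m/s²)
PE = mgh = 10 kg × 10.3 m/s² × 16 m = 1648 J = 1.648 kJ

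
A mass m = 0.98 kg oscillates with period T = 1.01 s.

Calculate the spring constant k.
T = 2π√(m/k) → k = m(2π/T)² = 0.98×(2π/1.01)² = 37.93 N/m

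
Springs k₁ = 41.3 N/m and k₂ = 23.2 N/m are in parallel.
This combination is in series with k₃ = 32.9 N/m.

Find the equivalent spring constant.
k₁₂ = k₁ + k₂ = 64.5 N/m (parallel)
1/k_eq = 1/k₁₂ + 1/k₃ → k_eq = 21.79 N/m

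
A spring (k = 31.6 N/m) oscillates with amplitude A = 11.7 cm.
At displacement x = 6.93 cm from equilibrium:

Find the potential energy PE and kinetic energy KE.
E_total = ½kA² = ½×31.6×(0.117)² = 0.2163 J
PE = ½kx² = ½×31.6×(0.0693)² = 0.07588 J
KE = E_total − PE = 0.1404 J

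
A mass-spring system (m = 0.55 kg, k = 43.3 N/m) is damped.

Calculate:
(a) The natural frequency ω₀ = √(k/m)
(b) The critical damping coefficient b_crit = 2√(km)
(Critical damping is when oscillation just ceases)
ω₀ = √(k/m) = √(43.3/0.55) = 8.873 rad/s
b_crit = 2√(km) = 2√(43.3×0.55) = 9.76 kg/s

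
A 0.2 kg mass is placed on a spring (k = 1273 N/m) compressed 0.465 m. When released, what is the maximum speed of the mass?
½kx² = ½mv² → v = x√(k/m) = 0.465×√(1273/0.2) = 37.1 m/s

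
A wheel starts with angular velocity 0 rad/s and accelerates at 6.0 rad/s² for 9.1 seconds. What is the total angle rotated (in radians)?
θ = ω₀t + ½αt² = 0×9.1 + ½×6.0×9.1² = 248.43 rad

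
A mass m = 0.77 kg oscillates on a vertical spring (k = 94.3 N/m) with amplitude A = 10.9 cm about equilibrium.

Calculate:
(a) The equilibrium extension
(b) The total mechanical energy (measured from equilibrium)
x_eq = mg/k = 0.77×9.81/94.3 = 0.0801 m = 8.01 cm
E = ½kA² = ½×94.3×(0.109)² = 0.5602 J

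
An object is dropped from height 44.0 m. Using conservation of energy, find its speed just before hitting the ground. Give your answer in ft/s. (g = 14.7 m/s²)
mgh = ½mv² → v = √(2gh) = √(2×14.7×44) = 35.97 m/s = 118.0 ft/s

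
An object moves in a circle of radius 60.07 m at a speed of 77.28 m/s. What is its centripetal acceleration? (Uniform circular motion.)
a_c = v²/r = 77.28²/60.07 = 5972.2/60.07 = 99.42 m/s²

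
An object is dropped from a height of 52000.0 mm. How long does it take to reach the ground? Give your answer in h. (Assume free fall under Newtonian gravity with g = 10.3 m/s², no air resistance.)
t = √(2h/g) (with unit conversion) = 0.0008827 h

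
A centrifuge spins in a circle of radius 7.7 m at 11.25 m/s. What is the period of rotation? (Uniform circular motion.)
T = 2πr/v = 2π×7.7/11.25 = 4.3 s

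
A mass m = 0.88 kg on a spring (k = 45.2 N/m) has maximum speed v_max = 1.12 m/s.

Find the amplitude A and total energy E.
½mv²_max = ½kA² → A = v_max√(m/k) = 1.12×√(0.88/45.2) = 0.1563 m = 15.63 cm
E = ½mv²_max = ½×0.88×1.12² = 0.5519 J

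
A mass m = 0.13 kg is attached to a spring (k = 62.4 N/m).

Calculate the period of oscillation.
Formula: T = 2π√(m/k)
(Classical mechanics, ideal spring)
T = 2π√(m/k) = 2π√(0.13/62.4) = 0.2868 s; f = 1/T = 3.487 Hz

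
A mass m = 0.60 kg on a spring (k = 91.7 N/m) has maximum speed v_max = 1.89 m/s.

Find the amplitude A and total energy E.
½mv²_max = ½kA² → A = v_max√(m/k) = 1.89×√(0.6/91.7) = 0.1529 m = 15.29 cm
E = ½mv²_max = ½×0.6×1.89² = 1.072 J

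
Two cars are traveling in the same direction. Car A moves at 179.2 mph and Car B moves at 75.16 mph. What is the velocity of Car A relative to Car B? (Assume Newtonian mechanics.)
v_rel = v_A - v_B = 179.2 - 75.16 = 104.0 mph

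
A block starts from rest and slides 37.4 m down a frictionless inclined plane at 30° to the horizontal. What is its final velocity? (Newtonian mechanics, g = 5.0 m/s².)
a = g sin(θ) = 5.0 × sin(30°) = 2.5 m/s²
v = √(2ad) = √(2 × 2.5 × 37.4) = 13.67 m/s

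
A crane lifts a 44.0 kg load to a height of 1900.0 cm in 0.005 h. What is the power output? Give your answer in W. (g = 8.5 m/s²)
W = mgh = 44×8.5×19 = 7106 J
P = W/t = 7106/18 = 394.8 W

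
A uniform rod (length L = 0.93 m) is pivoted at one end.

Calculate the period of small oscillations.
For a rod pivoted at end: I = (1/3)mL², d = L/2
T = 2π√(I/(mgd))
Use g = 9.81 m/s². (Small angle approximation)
I/m = (1/3)L² = 0.2883 m²; d = L/2 = 0.465 m
T = 2π√(I/(mgd)) = 2π√(0.2883/(9.81×0.465)) = 1.58 s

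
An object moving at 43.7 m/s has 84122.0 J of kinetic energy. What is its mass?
KE = ½mv² → m = 2KE/v² = 2×84122.0/43.7² = 88.1 kg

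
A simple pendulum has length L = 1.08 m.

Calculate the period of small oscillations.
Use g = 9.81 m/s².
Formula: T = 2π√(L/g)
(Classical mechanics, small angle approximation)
T = 2π√(L/g) = 2π√(1.08/9.81) = 2.085 s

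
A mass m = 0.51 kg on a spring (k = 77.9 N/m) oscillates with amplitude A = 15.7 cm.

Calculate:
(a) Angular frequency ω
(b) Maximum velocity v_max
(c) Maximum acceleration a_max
ω = √(k/m) = √(77.9/0.51) = 12.36 rad/s
v_max = ωA = 12.36×0.157 = 1.94 m/s
a_max = ω²A = 12.36²×0.157 = 23.98 m/s²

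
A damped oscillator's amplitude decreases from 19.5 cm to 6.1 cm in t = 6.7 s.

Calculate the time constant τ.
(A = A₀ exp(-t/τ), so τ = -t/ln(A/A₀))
A/A₀ = 6.1/19.5 = 0.3128; ln(A/A₀) = -1.162
τ = −t/ln(A/A₀) = −6.7/-1.162 = 5.765 s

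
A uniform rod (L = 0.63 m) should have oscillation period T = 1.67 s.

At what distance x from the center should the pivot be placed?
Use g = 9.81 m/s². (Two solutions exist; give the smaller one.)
T = 2π√((L²/12 + x²)/(gx)). Let c = T²g/(4π²) = 0.693.
x² − cx + L²/12 = 0 → x = (c − √(c² − L²/3))/2 = 0.05156 m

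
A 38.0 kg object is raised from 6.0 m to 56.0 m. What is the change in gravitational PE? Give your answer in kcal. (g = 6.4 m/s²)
ΔPE = mg(h₂ − h₁) = 38 kg × 6.4 m/s² × (56 − 6) m = 1.216e+04 J = 2.906 kcal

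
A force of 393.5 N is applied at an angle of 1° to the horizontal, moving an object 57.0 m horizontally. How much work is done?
W = Fd cosθ = 393.5×57.0×cos(1°) = 22426.0 J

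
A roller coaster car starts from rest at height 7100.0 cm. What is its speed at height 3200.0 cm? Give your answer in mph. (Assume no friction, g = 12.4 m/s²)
mgh₁ = ½mv₂² + mgh₂ → v₂ = √(2g(h₁−h₂)) = √(2×12.4×(71−32)) = 31.1 m/s = 69.57 mph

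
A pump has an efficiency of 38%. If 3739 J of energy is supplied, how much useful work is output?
W_out = η × W_in = 0.38 × 3739 = 1420.8 J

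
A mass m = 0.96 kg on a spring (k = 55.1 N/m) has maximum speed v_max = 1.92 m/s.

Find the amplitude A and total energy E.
½mv²_max = ½kA² → A = v_max√(m/k) = 1.92×√(0.96/55.1) = 0.2534 m = 25.34 cm
E = ½mv²_max = ½×0.96×1.92² = 1.769 J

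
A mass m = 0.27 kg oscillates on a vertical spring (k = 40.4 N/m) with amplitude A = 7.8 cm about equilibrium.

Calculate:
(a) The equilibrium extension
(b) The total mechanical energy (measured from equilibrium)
x_eq = mg/k = 0.27×9.81/40.4 = 0.06556 m = 6.556 cm
E = ½kA² = ½×40.4×(0.078)² = 0.1229 J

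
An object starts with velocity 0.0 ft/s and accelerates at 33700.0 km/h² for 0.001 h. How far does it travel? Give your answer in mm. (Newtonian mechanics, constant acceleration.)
d = v₀t + ½at² (with unit conversion) = 16850.0 mm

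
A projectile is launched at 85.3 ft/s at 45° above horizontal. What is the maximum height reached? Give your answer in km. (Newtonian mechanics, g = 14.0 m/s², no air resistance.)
H = v₀²sin²(θ)/(2g) (with unit conversion) = 0.01207 km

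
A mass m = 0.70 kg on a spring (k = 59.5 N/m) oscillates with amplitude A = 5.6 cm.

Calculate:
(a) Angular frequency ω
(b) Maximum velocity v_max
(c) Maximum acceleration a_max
ω = √(k/m) = √(59.5/0.7) = 9.22 rad/s
v_max = ωA = 9.22×0.056 = 0.5163 m/s
a_max = ω²A = 9.22²×0.056 = 4.76 m/s²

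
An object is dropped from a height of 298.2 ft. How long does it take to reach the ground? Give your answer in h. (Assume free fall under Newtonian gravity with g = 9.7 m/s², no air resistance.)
t = √(2h/g) (with unit conversion) = 0.001203 h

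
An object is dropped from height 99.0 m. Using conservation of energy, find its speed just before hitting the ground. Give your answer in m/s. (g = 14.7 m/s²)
mgh = ½mv² → v = √(2gh) = √(2×14.7×99) = 53.95 m/s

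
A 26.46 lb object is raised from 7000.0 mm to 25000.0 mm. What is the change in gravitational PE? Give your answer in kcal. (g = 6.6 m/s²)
ΔPE = mg(h₂ − h₁) = 12 kg × 6.6 m/s² × (25 − 7) m = 1426 J = 0.3408 kcal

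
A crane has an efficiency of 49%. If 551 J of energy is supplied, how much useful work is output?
W_out = η × W_in = 0.49 × 551 = 269.99 J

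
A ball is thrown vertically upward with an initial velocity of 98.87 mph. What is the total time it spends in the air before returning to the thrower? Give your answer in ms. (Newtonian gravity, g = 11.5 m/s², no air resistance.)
t_total = 2v₀/g (with unit conversion) = 7687.0 ms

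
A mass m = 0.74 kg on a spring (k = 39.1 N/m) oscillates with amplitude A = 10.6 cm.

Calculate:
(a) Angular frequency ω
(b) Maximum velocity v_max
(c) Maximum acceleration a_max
ω = √(k/m) = √(39.1/0.74) = 7.269 rad/s
v_max = ωA = 7.269×0.106 = 0.7705 m/s
a_max = ω²A = 7.269²×0.106 = 5.601 m/s²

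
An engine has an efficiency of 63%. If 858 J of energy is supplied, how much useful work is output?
W_out = η × W_in = 0.63 × 858 = 540.54 J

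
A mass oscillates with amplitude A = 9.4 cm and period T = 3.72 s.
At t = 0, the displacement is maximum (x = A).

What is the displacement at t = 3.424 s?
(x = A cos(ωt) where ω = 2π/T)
ω = 2π/T = 2π/3.72 = 1.689 rad/s
x = A cos(ωt) = 9.4×cos(1.689×3.424) = 8.249 cm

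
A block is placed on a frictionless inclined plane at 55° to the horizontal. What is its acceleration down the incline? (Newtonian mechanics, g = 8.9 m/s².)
a = g sin(θ) = 8.9 × sin(55°) = 8.9 × 0.8192 = 7.29 m/s²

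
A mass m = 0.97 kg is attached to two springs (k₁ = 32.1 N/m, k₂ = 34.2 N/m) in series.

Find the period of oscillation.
k_eq = k₁k₂/(k₁+k₂) = 16.56 N/m
T = 2π√(m/k_eq) = 2π√(0.97/16.56) = 1.521 s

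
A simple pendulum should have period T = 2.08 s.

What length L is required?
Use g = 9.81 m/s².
T = 2π√(L/g) → L = g(T/2π)² = 9.81×(2.08/2π)² = 1.075 m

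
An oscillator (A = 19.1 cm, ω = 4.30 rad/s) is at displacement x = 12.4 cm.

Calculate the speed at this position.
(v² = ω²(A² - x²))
v = ω√(A² − x²) = 4.3×√(0.191² − 0.124²) = 0.6247 m/s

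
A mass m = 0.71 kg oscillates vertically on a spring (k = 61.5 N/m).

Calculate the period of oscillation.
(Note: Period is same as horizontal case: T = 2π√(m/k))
T = 2π√(m/k) = 2π√(0.71/61.5) = 0.6751 s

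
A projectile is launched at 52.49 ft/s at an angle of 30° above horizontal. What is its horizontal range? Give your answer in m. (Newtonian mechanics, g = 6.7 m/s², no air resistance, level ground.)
R = v₀² sin(2θ) / g (with unit conversion) = 33.09 m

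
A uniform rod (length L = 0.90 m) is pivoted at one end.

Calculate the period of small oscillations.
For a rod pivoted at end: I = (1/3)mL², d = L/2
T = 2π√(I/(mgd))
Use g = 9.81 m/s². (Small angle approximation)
I/m = (1/3)L² = 0.27 m²; d = L/2 = 0.45 m
T = 2π√(I/(mgd)) = 2π√(0.27/(9.81×0.45)) = 1.554 s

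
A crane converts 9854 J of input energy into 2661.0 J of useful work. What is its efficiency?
η = W_out/W_in = 2661.0/9854 = 0.27 = 27.0%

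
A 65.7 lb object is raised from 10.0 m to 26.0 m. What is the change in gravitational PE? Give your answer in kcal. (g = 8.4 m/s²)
ΔPE = mg(h₂ − h₁) = 29.8 kg × 8.4 m/s² × (26 − 10) m = 4005 J = 0.9573 kcal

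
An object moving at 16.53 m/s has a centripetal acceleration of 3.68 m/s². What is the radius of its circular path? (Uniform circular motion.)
r = v²/a_c = 16.53²/3.68 = 74.25 m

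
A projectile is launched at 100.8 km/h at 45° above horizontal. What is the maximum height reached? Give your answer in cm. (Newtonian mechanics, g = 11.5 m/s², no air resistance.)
H = v₀²sin²(θ)/(2g) (with unit conversion) = 1704.0 cm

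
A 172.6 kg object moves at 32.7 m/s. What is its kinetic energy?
KE = ½mv² = ½×172.6×32.7² = 92279.73 J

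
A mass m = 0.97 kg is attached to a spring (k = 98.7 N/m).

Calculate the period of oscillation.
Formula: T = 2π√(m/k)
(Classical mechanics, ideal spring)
T = 2π√(m/k) = 2π√(0.97/98.7) = 0.6229 s; f = 1/T = 1.605 Hz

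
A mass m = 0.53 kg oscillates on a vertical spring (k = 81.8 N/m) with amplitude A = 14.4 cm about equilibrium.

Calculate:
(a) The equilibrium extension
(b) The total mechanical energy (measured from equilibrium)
x_eq = mg/k = 0.53×9.81/81.8 = 0.06356 m = 6.356 cm
E = ½kA² = ½×81.8×(0.144)² = 0.8481 J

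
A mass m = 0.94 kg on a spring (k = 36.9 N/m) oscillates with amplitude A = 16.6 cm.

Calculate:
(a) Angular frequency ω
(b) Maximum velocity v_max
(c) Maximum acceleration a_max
ω = √(k/m) = √(36.9/0.94) = 6.265 rad/s
v_max = ωA = 6.265×0.166 = 1.04 m/s
a_max = ω²A = 6.265²×0.166 = 6.516 m/s²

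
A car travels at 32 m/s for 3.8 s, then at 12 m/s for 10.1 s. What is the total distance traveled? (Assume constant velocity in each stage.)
d₁ = v₁t₁ = 32 × 3.8 = 121.6 m
d₂ = v₂t₂ = 12 × 10.1 = 121.2 m
d_total = 121.6 + 121.2 = 242.8 m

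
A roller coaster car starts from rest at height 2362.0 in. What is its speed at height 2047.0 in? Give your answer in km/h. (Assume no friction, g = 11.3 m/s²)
mgh₁ = ½mv₂² + mgh₂ → v₂ = √(2g(h₁−h₂)) = √(2×11.3×(59.99−51.99)) = 13.45 m/s = 48.41 km/h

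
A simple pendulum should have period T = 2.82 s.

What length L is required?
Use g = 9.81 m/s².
T = 2π√(L/g) → L = g(T/2π)² = 9.81×(2.82/2π)² = 1.976 m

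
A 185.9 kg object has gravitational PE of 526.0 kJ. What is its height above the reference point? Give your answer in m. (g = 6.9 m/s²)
PE = mgh → h = PE/(mg) = 5.26e+05 J / (185.9 kg × 6.9 m/s²) = 410.1 m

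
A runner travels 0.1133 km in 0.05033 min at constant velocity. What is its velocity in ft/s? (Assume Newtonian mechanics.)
v = d/t (with unit conversion) = 123.1 ft/s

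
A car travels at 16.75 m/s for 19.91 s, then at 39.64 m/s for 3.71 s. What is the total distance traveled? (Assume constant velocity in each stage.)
d₁ = v₁t₁ = 16.75 × 19.91 = 333.493 m
d₂ = v₂t₂ = 39.64 × 3.71 = 147.064 m
d_total = 333.493 + 147.064 = 480.56 m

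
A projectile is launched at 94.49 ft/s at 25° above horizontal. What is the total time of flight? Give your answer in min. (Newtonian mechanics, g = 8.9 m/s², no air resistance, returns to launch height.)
T = 2v₀sin(θ)/g (with unit conversion) = 0.04559 min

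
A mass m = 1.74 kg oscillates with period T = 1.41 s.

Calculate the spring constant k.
T = 2π√(m/k) → k = m(2π/T)² = 1.74×(2π/1.41)² = 34.55 N/m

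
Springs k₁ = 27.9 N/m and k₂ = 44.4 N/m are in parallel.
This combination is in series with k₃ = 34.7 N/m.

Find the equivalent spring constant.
k₁₂ = k₁ + k₂ = 72.3 N/m (parallel)
1/k_eq = 1/k₁₂ + 1/k₃ → k_eq = 23.45 N/m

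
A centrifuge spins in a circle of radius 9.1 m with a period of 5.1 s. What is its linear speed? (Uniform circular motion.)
v = 2πr/T = 2π×9.1/5.1 = 11.21 m/s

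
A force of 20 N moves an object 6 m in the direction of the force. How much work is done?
W = Fd = 20×6 = 120.0 J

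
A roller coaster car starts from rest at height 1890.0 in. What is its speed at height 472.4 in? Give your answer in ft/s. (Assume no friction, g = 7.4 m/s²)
mgh₁ = ½mv₂² + mgh₂ → v₂ = √(2g(h₁−h₂)) = √(2×7.4×(48.01−12)) = 23.08 m/s = 75.74 ft/s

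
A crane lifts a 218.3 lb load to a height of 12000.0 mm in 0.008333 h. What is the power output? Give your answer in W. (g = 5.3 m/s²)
W = mgh = 99.02×5.3×12 = 6298 J
P = W/t = 6298/30 = 209.9 W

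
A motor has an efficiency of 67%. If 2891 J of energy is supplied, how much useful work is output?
W_out = η × W_in = 0.67 × 2891 = 1937.0 J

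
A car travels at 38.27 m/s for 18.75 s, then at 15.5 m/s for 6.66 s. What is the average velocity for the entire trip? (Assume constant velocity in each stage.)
d₁ = v₁t₁ = 38.27 × 18.75 = 717.563 m
d₂ = v₂t₂ = 15.5 × 6.66 = 103.23 m
d_total = 820.79 m, t_total = 25.41 s
v_avg = d_total/t_total = 820.79/25.41 = 32.3 m/s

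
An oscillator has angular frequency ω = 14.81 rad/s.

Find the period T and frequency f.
T = 2π/ω = 2π/14.81 = 0.4243 s; f = ω/2π = 2.357 Hz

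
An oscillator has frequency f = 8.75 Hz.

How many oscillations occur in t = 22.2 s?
n = f×t = 8.75×22.2 = 194.2 oscillations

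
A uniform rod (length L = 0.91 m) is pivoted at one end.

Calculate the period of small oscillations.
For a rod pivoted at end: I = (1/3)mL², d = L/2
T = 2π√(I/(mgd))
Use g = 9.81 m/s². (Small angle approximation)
I/m = (1/3)L² = 0.276 m²; d = L/2 = 0.455 m
T = 2π√(I/(mgd)) = 2π√(0.276/(9.81×0.455)) = 1.563 s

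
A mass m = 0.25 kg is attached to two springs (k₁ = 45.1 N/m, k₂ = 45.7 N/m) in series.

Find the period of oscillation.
k_eq = k₁k₂/(k₁+k₂) = 22.7 N/m
T = 2π√(m/k_eq) = 2π√(0.25/22.7) = 0.6594 s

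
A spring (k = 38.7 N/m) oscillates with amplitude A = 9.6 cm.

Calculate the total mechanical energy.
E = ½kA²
E = ½kA² = ½×38.7×(0.096)² = 0.1783 J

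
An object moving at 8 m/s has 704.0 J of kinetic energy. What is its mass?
KE = ½mv² → m = 2KE/v² = 2×704.0/8² = 22.0 kg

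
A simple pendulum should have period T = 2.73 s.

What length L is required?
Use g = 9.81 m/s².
T = 2π√(L/g) → L = g(T/2π)² = 9.81×(2.73/2π)² = 1.852 m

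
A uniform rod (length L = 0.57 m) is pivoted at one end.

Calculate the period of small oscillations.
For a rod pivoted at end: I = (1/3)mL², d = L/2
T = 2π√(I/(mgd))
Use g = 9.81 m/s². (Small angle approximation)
I/m = (1/3)L² = 0.1083 m²; d = L/2 = 0.285 m
T = 2π√(I/(mgd)) = 2π√(0.1083/(9.81×0.285)) = 1.237 s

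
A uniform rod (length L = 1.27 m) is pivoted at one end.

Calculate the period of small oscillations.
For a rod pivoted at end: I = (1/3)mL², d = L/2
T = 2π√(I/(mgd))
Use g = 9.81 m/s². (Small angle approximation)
I/m = (1/3)L² = 0.5376 m²; d = L/2 = 0.635 m
T = 2π√(I/(mgd)) = 2π√(0.5376/(9.81×0.635)) = 1.846 s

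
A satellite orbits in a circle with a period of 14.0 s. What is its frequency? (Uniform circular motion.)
f = 1/T = 1/14.0 = 0.0714 Hz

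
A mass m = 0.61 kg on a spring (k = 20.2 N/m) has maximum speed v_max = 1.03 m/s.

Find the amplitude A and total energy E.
½mv²_max = ½kA² → A = v_max√(m/k) = 1.03×√(0.61/20.2) = 0.179 m = 17.9 cm
E = ½mv²_max = ½×0.61×1.03² = 0.3236 J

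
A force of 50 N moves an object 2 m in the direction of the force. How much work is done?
W = Fd = 50×2 = 100.0 J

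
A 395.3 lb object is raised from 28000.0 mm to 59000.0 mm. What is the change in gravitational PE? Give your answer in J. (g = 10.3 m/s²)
ΔPE = mg(h₂ − h₁) = 179.3 kg × 10.3 m/s² × (59 − 28) m = 5.725e+04 J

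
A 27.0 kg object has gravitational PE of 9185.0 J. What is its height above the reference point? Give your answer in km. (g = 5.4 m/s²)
PE = mgh → h = PE/(mg) = 9185 J / (27 kg × 5.4 m/s²) = 63 m = 0.063 km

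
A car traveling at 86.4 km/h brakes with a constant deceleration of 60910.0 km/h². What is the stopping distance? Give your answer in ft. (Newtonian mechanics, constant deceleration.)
d = v₀² / (2a) (with unit conversion) = 201.0 ft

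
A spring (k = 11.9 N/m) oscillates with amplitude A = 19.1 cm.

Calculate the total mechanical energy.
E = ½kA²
E = ½kA² = ½×11.9×(0.191)² = 0.2171 J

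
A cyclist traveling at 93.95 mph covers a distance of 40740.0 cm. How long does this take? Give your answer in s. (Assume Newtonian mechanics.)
t = d/v (with unit conversion) = 9.7 s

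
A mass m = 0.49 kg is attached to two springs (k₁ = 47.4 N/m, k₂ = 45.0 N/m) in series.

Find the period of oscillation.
k_eq = k₁k₂/(k₁+k₂) = 23.08 N/m
T = 2π√(m/k_eq) = 2π√(0.49/23.08) = 0.9154 s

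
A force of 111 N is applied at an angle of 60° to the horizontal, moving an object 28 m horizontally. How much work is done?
W = Fd cosθ = 111×28×cos(60°) = 1554.0 J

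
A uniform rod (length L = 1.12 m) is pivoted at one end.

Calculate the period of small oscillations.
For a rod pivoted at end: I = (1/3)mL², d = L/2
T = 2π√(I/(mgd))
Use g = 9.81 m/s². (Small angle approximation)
I/m = (1/3)L² = 0.4181 m²; d = L/2 = 0.56 m
T = 2π√(I/(mgd)) = 2π√(0.4181/(9.81×0.56)) = 1.733 s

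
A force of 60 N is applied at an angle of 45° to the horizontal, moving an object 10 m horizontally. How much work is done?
W = Fd cosθ = 60×10×cos(45°) = 424.26 J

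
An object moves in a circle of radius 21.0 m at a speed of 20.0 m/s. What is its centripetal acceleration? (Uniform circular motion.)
a_c = v²/r = 20.0²/21.0 = 400/21.0 = 19.05 m/s²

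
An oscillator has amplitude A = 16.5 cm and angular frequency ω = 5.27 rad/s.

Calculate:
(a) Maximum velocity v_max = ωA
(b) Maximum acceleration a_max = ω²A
v_max = ωA = 5.27×0.165 = 0.8695 m/s
a_max = ω²A = 5.27²×0.165 = 4.583 m/s²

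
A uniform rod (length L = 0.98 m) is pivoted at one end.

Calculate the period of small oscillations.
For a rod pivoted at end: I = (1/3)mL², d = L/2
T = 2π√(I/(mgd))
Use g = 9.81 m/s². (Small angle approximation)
I/m = (1/3)L² = 0.3201 m²; d = L/2 = 0.49 m
T = 2π√(I/(mgd)) = 2π√(0.3201/(9.81×0.49)) = 1.621 s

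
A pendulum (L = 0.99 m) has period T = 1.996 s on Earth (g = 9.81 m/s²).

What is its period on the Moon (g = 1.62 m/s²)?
T = 2π√(L/g), so T_moon/T_earth = √(g_earth/g_moon)
T_moon = 2π√(0.99/1.62) = 4.912 s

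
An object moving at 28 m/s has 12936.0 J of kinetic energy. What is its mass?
KE = ½mv² → m = 2KE/v² = 2×12936.0/28² = 33.0 kg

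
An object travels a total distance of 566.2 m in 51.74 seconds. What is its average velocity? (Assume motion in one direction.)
v_avg = Δd / Δt = 566.2 / 51.74 = 10.94 m/s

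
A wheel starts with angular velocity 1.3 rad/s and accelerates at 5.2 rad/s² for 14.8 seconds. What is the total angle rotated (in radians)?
θ = ω₀t + ½αt² = 1.3×14.8 + ½×5.2×14.8² = 588.74 rad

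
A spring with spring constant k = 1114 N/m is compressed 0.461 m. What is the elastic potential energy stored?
PE = ½kx² = ½×1114×0.461² = 118.4 J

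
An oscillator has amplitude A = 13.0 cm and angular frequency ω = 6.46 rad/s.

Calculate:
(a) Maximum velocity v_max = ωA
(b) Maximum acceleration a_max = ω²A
v_max = ωA = 6.46×0.13 = 0.8398 m/s
a_max = ω²A = 6.46²×0.13 = 5.425 m/s²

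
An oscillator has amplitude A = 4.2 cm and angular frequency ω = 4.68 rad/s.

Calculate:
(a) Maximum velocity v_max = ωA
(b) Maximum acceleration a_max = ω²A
v_max = ωA = 4.68×0.042 = 0.1966 m/s
a_max = ω²A = 4.68²×0.042 = 0.9199 m/s²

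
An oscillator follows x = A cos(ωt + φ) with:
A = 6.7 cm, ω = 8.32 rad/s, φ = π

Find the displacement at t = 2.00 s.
x = A cos(ωt + φ) = 6.7×cos(8.32×2.0 + π) = 3.995 cm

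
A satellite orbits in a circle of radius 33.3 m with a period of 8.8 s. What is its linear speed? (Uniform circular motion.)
v = 2πr/T = 2π×33.3/8.8 = 23.78 m/s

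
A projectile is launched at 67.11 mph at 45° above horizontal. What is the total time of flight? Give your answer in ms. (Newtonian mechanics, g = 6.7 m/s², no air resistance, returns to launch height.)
T = 2v₀sin(θ)/g (with unit conversion) = 6332.0 ms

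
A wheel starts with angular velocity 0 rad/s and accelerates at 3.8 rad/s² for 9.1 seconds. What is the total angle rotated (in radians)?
θ = ω₀t + ½αt² = 0×9.1 + ½×3.8×9.1² = 157.34 rad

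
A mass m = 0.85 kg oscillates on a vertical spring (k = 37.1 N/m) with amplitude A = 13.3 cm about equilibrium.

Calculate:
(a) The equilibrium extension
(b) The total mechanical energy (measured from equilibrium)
x_eq = mg/k = 0.85×9.81/37.1 = 0.2248 m = 22.48 cm
E = ½kA² = ½×37.1×(0.133)² = 0.3281 J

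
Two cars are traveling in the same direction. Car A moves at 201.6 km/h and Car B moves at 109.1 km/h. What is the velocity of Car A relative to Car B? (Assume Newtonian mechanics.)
v_rel = v_A - v_B = 201.6 - 109.1 = 92.5 km/h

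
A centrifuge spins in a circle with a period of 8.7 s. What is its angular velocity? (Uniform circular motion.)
ω = 2π/T = 2π/8.7 = 0.7222 rad/s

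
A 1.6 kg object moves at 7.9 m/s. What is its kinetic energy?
KE = ½mv² = ½×1.6×7.9² = 49.928 J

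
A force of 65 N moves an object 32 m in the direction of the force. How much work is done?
W = Fd = 65×32 = 2080.0 J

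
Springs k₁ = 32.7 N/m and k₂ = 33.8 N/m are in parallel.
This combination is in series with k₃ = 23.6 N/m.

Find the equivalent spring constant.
k₁₂ = k₁ + k₂ = 66.5 N/m (parallel)
1/k_eq = 1/k₁₂ + 1/k₃ → k_eq = 17.42 N/m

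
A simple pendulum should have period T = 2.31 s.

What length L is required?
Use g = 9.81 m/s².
T = 2π√(L/g) → L = g(T/2π)² = 9.81×(2.31/2π)² = 1.326 m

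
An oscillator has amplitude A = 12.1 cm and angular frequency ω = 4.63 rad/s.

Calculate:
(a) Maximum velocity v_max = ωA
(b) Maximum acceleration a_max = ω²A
v_max = ωA = 4.63×0.121 = 0.5602 m/s
a_max = ω²A = 4.63²×0.121 = 2.594 m/s²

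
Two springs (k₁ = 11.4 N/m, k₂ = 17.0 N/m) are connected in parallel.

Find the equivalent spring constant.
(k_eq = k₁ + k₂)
k_eq = k₁ + k₂ = 11.4 + 17.0 = 28.4 N/m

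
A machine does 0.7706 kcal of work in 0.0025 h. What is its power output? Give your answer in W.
P = W/t = 3224 J / 9 s = 358.2 W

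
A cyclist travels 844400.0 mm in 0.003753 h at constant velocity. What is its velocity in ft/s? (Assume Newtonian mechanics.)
v = d/t (with unit conversion) = 205.0 ft/s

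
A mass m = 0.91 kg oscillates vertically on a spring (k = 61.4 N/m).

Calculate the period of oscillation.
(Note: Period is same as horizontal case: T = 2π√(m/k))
T = 2π√(m/k) = 2π√(0.91/61.4) = 0.7649 s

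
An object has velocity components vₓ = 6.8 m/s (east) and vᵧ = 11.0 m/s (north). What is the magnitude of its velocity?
|v| = √(vₓ² + vᵧ²) = √(6.8² + 11.0²) = √(167.24) = 12.93 m/s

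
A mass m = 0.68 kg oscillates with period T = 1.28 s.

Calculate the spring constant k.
T = 2π√(m/k) → k = m(2π/T)² = 0.68×(2π/1.28)² = 16.39 N/m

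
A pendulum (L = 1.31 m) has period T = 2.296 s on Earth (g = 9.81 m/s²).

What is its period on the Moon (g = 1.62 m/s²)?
T = 2π√(L/g), so T_moon/T_earth = √(g_earth/g_moon)
T_moon = 2π√(1.31/1.62) = 5.65 s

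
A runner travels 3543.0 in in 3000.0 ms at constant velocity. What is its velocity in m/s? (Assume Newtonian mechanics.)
v = d/t (with unit conversion) = 30.0 m/s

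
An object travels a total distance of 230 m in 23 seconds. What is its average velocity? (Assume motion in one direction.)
v_avg = Δd / Δt = 230 / 23 = 10.0 m/s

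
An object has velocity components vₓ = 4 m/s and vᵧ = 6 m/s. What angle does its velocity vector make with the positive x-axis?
θ = arctan(vᵧ/vₓ) = arctan(6/4) = 56.31°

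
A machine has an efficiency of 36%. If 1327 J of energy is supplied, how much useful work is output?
W_out = η × W_in = 0.36 × 1327 = 477.72 J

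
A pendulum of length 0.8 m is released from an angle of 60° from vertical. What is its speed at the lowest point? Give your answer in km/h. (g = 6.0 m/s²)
h = L(1 − cosθ) = 0.8×(1 − cos60°) = 0.4 m
v = √(2gh) = √(2×6.0×0.4) = 2.191 m/s = 7.887 km/h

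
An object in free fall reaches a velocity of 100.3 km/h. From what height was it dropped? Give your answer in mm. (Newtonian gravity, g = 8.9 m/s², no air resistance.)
h = v²/(2g) (with unit conversion) = 43610.0 mm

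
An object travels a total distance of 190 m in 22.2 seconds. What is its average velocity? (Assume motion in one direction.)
v_avg = Δd / Δt = 190 / 22.2 = 8.56 m/s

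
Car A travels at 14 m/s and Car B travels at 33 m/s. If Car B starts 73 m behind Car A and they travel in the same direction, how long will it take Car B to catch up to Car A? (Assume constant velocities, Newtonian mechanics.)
Relative speed: v_rel = 33 - 14 = 19 m/s
Time to catch: t = d₀/v_rel = 73/19 = 3.84 s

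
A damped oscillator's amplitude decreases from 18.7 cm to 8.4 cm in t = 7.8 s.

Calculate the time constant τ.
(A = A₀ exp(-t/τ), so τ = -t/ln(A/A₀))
A/A₀ = 8.4/18.7 = 0.4492; ln(A/A₀) = -0.8003
τ = −t/ln(A/A₀) = −7.8/-0.8003 = 9.746 s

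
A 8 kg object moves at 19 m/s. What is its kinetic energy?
KE = ½mv² = ½×8×19² = 1444.0 J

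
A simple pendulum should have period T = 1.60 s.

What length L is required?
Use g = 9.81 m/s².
T = 2π√(L/g) → L = g(T/2π)² = 9.81×(1.6/2π)² = 0.6361 m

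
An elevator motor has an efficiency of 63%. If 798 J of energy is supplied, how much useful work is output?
W_out = η × W_in = 0.63 × 798 = 502.74 J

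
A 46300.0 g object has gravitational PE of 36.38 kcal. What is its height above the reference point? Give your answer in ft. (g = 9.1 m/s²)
PE = mgh → h = PE/(mg) = 1.522e+05 J / (46.3 kg × 9.1 m/s²) = 361.3 m = 1185.0 ft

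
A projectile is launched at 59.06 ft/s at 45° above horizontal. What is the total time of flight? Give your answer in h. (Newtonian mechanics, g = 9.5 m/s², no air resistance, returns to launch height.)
T = 2v₀sin(θ)/g (with unit conversion) = 0.0007444 h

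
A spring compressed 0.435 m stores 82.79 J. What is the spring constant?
PE = ½kx² → k = 2PE/x² = 2×82.79/0.435² = 875.0 N/m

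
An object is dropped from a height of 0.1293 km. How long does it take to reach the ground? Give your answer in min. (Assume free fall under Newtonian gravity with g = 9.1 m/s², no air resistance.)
t = √(2h/g) (with unit conversion) = 0.08885 min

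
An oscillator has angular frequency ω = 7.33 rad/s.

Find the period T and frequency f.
T = 2π/ω = 2π/7.33 = 0.8572 s; f = ω/2π = 1.167 Hz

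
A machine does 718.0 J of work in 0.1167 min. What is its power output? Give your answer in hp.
P = W/t = 718 J / 7.002 s = 102.5 W = 0.1375 hp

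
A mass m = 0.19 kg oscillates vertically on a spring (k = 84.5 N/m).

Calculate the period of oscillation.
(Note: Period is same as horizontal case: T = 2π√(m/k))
T = 2π√(m/k) = 2π√(0.19/84.5) = 0.2979 s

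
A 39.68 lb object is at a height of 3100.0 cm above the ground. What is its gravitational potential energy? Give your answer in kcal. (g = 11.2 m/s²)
PE = mgh = 18 kg × 11.2 m/s² × 31 m = 6249 J = 1.494 kcal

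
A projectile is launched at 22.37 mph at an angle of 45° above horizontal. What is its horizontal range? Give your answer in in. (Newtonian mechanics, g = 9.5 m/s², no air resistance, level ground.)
R = v₀² sin(2θ) / g (with unit conversion) = 414.4 in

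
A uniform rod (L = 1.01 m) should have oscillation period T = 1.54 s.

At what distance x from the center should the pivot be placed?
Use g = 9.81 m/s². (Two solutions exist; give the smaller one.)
T = 2π√((L²/12 + x²)/(gx)). Let c = T²g/(4π²) = 0.5893.
x² − cx + L²/12 = 0 → x = (c − √(c² − L²/3))/2 = 0.252 m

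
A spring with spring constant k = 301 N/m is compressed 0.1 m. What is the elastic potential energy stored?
PE = ½kx² = ½×301×0.1² = 1.505 J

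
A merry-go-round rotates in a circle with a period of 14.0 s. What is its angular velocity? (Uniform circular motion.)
ω = 2π/T = 2π/14.0 = 0.4488 rad/s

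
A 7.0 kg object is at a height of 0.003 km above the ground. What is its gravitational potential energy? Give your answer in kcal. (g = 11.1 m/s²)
PE = mgh = 7 kg × 11.1 m/s² × 3 m = 233.1 J = 0.05571 kcal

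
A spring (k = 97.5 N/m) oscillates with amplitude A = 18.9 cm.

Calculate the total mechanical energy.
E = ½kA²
E = ½kA² = ½×97.5×(0.189)² = 1.741 J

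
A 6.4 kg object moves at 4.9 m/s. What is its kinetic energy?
KE = ½mv² = ½×6.4×4.9² = 76.832 J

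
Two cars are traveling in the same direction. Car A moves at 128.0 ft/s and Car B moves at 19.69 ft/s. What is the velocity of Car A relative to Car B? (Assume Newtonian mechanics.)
v_rel = v_A - v_B = 128.0 - 19.69 = 108.3 ft/s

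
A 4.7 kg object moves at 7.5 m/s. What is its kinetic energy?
KE = ½mv² = ½×4.7×7.5² = 132.1875 J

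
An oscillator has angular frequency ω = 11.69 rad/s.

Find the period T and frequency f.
T = 2π/ω = 2π/11.69 = 0.5375 s; f = ω/2π = 1.861 Hz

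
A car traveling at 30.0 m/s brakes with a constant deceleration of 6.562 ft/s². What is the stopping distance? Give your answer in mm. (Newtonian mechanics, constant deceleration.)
d = v₀² / (2a) (with unit conversion) = 225000.0 mm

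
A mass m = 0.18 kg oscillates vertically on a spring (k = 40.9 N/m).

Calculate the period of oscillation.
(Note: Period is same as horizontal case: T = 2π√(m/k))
T = 2π√(m/k) = 2π√(0.18/40.9) = 0.4168 s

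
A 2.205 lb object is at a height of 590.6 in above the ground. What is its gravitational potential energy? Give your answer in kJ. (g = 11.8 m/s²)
PE = mgh = 1 kg × 11.8 m/s² × 15 m = 177 J = 0.177 kJ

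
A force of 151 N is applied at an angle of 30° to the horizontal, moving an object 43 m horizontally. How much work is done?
W = Fd cosθ = 151×43×cos(30°) = 5623.1 J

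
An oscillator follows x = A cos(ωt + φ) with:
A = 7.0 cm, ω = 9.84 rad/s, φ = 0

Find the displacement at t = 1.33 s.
x = A cos(ωt + φ) = 7.0×cos(9.84×1.33 + 0) = 6.072 cm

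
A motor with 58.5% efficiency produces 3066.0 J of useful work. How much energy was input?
W_in = W_out/η = 3066.0/0.585 = 5241.0 J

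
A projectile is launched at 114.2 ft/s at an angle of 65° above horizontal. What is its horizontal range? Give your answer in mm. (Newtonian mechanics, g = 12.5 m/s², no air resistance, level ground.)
R = v₀² sin(2θ) / g (with unit conversion) = 74250.0 mm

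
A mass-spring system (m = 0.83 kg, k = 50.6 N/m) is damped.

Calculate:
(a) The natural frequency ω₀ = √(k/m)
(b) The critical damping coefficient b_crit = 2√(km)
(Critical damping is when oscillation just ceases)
ω₀ = √(k/m) = √(50.6/0.83) = 7.808 rad/s
b_crit = 2√(km) = 2√(50.6×0.83) = 12.96 kg/s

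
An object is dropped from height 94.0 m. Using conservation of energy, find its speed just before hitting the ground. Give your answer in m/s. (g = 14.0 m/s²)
mgh = ½mv² → v = √(2gh) = √(2×14.0×94) = 51.3 m/s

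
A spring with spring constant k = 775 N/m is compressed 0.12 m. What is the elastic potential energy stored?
PE = ½kx² = ½×775×0.12² = 5.58 J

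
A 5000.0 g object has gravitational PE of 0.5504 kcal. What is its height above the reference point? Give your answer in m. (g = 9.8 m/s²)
PE = mgh → h = PE/(mg) = 2303 J / (5 kg × 9.8 m/s²) = 47 m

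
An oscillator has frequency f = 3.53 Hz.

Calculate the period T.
T = 1/f = 1/3.53 = 0.2833 s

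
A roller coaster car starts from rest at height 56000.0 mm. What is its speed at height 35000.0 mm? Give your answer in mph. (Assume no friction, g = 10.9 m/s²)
mgh₁ = ½mv₂² + mgh₂ → v₂ = √(2g(h₁−h₂)) = √(2×10.9×(56−35)) = 21.4 m/s = 47.86 mph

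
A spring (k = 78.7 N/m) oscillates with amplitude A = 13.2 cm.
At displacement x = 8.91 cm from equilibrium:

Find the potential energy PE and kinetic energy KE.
E_total = ½kA² = ½×78.7×(0.132)² = 0.6856 J
PE = ½kx² = ½×78.7×(0.0891)² = 0.3124 J
KE = E_total − PE = 0.3732 J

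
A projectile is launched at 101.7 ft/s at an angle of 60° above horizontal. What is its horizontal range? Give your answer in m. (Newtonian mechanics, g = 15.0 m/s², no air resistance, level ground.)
R = v₀² sin(2θ) / g (with unit conversion) = 55.48 m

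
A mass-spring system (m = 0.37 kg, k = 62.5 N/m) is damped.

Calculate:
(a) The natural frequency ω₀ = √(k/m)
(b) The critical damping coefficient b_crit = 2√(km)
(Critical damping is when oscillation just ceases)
ω₀ = √(k/m) = √(62.5/0.37) = 13 rad/s
b_crit = 2√(km) = 2√(62.5×0.37) = 9.618 kg/s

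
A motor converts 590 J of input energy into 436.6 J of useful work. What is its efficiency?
η = W_out/W_in = 436.6/590 = 0.74 = 74.0%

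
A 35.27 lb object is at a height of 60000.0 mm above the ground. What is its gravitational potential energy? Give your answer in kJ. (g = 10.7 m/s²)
PE = mgh = 16 kg × 10.7 m/s² × 60 m = 1.027e+04 J = 10.27 kJ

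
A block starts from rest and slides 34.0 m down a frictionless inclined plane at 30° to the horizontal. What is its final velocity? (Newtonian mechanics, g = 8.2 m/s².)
a = g sin(θ) = 8.2 × sin(30°) = 4.1 m/s²
v = √(2ad) = √(2 × 4.1 × 34.0) = 16.7 m/s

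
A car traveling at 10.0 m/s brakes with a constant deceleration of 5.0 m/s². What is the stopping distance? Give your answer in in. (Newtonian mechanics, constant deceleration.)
d = v₀² / (2a) (with unit conversion) = 393.7 in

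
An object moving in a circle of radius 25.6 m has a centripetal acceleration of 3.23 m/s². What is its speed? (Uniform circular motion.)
v = √(a_c × r) = √(3.23 × 25.6) = 9.09 m/s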